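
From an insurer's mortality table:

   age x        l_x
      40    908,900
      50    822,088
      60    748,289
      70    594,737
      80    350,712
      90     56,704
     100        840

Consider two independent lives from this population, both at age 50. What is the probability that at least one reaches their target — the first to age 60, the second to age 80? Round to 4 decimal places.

p₁ = l_60/l_50 = 748,289/822,088 = 0.910230; p₂ = l_80/l_50 = 350,712/822,088 = 0.426611.
P(at least one) = 1 − (1−p₁)(1−p₂) = 1 − 0.089770 × 0.573389 = 0.948527.

0.9485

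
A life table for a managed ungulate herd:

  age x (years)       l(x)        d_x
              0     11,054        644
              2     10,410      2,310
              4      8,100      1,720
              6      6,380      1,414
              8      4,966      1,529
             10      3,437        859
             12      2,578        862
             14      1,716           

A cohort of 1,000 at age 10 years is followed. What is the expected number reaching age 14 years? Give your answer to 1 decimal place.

The relevant probability is 1,716/3,437 = 0.499273.
Expected number = 1,000 × 0.499273 = 499.3.

499.3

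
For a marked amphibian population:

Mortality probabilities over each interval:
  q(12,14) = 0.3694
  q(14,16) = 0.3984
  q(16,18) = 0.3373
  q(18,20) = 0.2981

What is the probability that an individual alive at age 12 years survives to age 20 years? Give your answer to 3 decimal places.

P(survive 12→20) = (1 − 0.3694) × (1 − 0.3984) × (1 − 0.3373) × (1 − 0.2981).
= 0.6306 × 0.6016 × 0.6627 × 0.7019 = 0.176463.

0.176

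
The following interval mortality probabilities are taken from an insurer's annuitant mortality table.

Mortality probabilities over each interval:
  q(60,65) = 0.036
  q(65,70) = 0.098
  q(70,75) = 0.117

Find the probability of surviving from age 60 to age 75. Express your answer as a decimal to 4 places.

0.7678

Survival from 60 to 75 is the product of surviving each interval: (1 − 0.036) × (1 − 0.098) × (1 − 0.117).
= 0.964 × 0.902 × 0.883 = 0.767793.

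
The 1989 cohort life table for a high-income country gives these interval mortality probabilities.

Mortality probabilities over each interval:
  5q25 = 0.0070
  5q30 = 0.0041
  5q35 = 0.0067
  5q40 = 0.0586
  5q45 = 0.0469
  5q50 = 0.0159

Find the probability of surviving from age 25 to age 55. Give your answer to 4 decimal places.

0.8674

The overall survival probability is (1 − 0.0070) × (1 − 0.0041) × (1 − 0.0067) × (1 − 0.0586) × (1 − 0.0469) × (1 − 0.0159).
= 0.9930 × 0.9959 × 0.9933 × 0.9414 × 0.9531 × 0.9841 = 0.867356.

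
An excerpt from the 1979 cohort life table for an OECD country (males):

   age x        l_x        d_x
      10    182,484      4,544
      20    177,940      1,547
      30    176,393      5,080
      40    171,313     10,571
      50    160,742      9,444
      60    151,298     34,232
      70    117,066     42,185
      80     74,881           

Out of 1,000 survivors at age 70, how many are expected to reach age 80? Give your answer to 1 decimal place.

639.6

The relevant probability is 74,881/117,066 = 0.639648.
Expected number = 1,000 × 0.639648 = 639.6.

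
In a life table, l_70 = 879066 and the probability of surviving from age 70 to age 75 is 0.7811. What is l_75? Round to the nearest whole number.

l_75 = l_70 × p = 879066 × 0.7811 = 686638.

686638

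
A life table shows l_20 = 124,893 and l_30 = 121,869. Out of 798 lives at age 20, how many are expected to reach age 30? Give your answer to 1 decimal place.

The relevant probability is 121,869/124,893 = 0.975787.
Expected number = 798 × 0.975787 = 778.7.

778.7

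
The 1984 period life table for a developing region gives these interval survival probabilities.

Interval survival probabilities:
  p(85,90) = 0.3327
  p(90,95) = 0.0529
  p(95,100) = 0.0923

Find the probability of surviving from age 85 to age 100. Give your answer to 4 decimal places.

0.0016

The overall survival probability is 0.3327 × 0.0529 × 0.0923.
= 0.001624.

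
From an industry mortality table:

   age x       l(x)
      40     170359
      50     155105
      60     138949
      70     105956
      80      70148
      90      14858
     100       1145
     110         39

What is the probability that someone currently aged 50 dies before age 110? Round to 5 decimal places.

P(die before 110 | alive at 50) = 1 − l(110)/l(50) = 1 − 39/155105 = (155066)/155105 = 0.999749.

0.99975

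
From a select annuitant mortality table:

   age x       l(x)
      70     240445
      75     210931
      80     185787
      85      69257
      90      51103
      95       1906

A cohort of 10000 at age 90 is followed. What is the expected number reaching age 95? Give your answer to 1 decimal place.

373.0

The relevant probability is 1906/51103 = 0.037297.
Expected number = 10000 × 0.037297 = 373.0.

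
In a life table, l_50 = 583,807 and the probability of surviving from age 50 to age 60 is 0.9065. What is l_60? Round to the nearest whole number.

l_60 = l_50 × p = 583,807 × 0.9065 = 529221.

529221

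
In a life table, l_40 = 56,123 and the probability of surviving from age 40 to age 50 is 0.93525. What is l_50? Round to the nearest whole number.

52489

l_50 = l_40 × p = 56,123 × 0.93525 = 52489.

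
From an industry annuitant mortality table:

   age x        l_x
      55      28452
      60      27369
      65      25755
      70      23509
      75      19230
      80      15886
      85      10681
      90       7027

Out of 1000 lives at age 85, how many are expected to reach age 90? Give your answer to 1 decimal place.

The relevant probability is 7027/10681 = 0.657897.
Expected number = 1000 × 0.657897 = 657.9.

657.9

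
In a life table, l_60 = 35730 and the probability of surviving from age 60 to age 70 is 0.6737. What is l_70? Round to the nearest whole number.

24071

l_70 = l_60 × p = 35730 × 0.6737 = 24071.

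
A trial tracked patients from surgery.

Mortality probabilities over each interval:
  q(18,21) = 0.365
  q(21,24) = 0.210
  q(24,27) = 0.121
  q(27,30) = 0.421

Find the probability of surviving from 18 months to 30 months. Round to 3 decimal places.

0.255

Survival from 18 to 30 is the product of surviving each interval: (1 − 0.365) × (1 − 0.210) × (1 − 0.121) × (1 − 0.421).
= 0.635 × 0.790 × 0.879 × 0.579 = 0.255310.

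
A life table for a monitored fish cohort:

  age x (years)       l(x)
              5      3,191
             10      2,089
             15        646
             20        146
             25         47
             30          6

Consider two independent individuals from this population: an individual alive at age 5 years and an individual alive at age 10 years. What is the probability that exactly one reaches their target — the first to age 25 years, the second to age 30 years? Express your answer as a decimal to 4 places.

0.0175

p₁ = l(25)/l(5) = 47/3,191 = 0.014729; p₂ = l(30)/l(10) = 6/2,089 = 0.002872.
P(exactly one) = p₁(1−p₂) + (1−p₁)p₂ = 0.014687 + 0.002830 = 0.017516.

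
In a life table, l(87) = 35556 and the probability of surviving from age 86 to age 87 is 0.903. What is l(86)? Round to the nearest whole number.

39375

l(86) = l(87) / p = 35556 / 0.903 = 39375.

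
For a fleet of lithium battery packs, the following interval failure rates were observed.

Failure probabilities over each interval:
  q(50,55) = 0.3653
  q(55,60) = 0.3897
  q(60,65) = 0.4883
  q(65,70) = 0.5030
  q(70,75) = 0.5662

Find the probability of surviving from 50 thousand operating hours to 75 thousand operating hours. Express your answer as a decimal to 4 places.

P(survive 50→75) = (1 − 0.3653) × (1 − 0.3897) × (1 − 0.4883) × (1 − 0.5030) × (1 − 0.5662).
= 0.6347 × 0.6103 × 0.5117 × 0.4970 × 0.4338 = 0.042734.

0.0427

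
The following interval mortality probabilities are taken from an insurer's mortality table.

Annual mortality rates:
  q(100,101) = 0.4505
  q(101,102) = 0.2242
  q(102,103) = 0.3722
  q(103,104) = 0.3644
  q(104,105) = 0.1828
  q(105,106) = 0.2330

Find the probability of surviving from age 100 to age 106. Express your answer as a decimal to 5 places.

Survival from 100 to 106 is the product of surviving each interval: (1 − 0.4505) × (1 − 0.2242) × (1 − 0.3722) × (1 − 0.3644) × (1 − 0.1828) × (1 − 0.2330).
= 0.5495 × 0.7758 × 0.6278 × 0.6356 × 0.8172 × 0.7670 = 0.106622.

0.10662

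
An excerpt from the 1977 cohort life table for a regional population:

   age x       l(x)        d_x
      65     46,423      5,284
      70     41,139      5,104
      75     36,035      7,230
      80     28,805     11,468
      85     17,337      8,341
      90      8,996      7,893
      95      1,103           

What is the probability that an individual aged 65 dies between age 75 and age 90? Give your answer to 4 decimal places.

0.5824

This is the probability of reaching 75 but not 90, conditional on being alive at 65: (l(75) − l(90)) / l(65).
= (36,035 − 8,996) / 46,423 = 27,039 / 46,423 = 0.582448.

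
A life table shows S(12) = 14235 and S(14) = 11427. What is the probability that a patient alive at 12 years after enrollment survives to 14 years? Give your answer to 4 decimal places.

0.8027

The conditional survival probability is S(14)/S(12) = 11427/14235 = 0.802740.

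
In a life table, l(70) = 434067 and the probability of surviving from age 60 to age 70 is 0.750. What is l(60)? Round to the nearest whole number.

578756

l(60) = l(70) / p = 434067 / 0.750 = 578756.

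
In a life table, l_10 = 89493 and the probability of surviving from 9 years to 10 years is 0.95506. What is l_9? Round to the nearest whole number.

l_9 = l_10 / p = 89493 / 0.95506 = 93704.

93704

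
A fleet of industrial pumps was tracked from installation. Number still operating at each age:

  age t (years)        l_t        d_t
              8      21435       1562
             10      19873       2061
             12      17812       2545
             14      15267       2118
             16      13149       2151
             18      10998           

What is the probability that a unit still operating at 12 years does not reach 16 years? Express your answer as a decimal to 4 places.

0.2618

P(fail before 16 | operational at 12) = 1 − l_16/l_12 = 1 − 13149/17812 = (4663)/17812 = 0.261790.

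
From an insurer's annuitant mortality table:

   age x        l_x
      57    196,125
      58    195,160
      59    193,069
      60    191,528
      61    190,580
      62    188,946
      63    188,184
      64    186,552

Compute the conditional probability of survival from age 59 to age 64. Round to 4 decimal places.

0.9662

The conditional survival probability is l_64/l_59 = 186,552/193,069 = 0.966245.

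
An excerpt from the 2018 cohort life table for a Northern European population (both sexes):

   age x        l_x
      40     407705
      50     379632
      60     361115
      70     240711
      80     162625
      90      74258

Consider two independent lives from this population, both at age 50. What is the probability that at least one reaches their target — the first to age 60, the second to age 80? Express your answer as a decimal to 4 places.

0.9721

p₁ = l_60/l_50 = 361115/379632 = 0.951224; p₂ = l_80/l_50 = 162625/379632 = 0.428375.
P(at least one) = 1 − (1−p₁)(1−p₂) = 1 − 0.048776 × 0.571625 = 0.972118.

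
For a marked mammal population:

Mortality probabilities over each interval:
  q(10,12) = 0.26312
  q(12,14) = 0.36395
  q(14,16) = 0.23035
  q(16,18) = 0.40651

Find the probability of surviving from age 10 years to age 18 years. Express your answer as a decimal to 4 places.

0.2141

Survival from 10 to 18 is the product of surviving each interval: (1 − 0.26312) × (1 − 0.36395) × (1 − 0.23035) × (1 − 0.40651).
= 0.73688 × 0.63605 × 0.76965 × 0.59349 = 0.214089.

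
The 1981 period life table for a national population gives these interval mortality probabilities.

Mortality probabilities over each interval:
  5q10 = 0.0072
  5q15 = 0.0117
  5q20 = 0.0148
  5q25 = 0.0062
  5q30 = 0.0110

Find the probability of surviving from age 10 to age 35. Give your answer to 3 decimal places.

0.950

The overall survival probability is (1 − 0.0072) × (1 − 0.0117) × (1 − 0.0148) × (1 − 0.0062) × (1 − 0.0110).
= 0.9928 × 0.9883 × 0.9852 × 0.9938 × 0.9890 = 0.950102.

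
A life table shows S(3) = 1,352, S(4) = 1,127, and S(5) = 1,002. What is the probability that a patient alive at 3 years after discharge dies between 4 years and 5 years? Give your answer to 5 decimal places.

This is the probability of reaching 4 but not 5, conditional on being alive at 3: (S(4) − S(5)) / S(3).
= (1,127 − 1,002) / 1,352 = 125 / 1,352 = 0.092456.

0.09246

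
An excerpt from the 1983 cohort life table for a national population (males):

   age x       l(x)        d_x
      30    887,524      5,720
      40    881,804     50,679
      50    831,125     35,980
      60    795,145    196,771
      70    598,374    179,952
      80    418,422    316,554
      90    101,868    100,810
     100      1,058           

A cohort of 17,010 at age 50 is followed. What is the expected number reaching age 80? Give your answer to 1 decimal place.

8563.5

The relevant probability is 418,422/831,125 = 0.503441.
Expected number = 17,010 × 0.503441 = 8563.5.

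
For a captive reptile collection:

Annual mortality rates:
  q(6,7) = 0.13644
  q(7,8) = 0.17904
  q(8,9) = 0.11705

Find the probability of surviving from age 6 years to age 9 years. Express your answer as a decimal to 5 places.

0.62597

The overall survival probability is (1 − 0.13644) × (1 − 0.17904) × (1 − 0.11705).
= 0.86356 × 0.82096 × 0.88295 = 0.625966.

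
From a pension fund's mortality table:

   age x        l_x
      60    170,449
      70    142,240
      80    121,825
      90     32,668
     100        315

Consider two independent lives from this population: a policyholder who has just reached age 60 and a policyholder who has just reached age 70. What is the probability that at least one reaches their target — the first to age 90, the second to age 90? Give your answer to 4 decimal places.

p₁ = l_90/l_60 = 32,668/170,449 = 0.191659; p₂ = l_90/l_70 = 32,668/142,240 = 0.229668.
P(at least one) = 1 − (1−p₁)(1−p₂) = 1 − 0.808341 × 0.770332 = 0.377309.

0.3773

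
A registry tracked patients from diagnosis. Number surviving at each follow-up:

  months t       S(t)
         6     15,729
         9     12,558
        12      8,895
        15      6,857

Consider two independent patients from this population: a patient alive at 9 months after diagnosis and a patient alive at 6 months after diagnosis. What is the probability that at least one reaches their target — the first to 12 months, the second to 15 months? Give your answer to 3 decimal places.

p₁ = S(12)/S(9) = 8,895/12,558 = 0.708313; p₂ = S(15)/S(6) = 6,857/15,729 = 0.435946.
P(at least one) = 1 − (1−p₁)(1−p₂) = 1 − 0.291687 × 0.564054 = 0.835473.

0.835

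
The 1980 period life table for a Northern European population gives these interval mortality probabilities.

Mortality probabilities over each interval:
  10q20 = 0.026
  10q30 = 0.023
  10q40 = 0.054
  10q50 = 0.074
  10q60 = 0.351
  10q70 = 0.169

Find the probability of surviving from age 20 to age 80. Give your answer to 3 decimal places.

Survival from 20 to 80 is the product of surviving each interval: (1 − 0.026) × (1 − 0.023) × (1 − 0.054) × (1 − 0.074) × (1 − 0.351) × (1 − 0.169).
= 0.974 × 0.977 × 0.946 × 0.926 × 0.649 × 0.831 = 0.449574.

0.450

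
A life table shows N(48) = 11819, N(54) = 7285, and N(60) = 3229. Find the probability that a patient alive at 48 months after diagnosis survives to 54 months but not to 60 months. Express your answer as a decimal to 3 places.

This is the probability of reaching 54 but not 60, conditional on being alive at 48: (N(54) − N(60)) / N(48).
= (7285 − 3229) / 11819 = 4056 / 11819 = 0.343176.

0.343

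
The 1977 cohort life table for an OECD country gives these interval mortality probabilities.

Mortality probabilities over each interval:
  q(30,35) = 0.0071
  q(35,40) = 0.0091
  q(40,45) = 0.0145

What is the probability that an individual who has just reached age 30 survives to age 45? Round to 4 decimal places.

The overall survival probability is (1 − 0.0071) × (1 − 0.0091) × (1 − 0.0145).
= 0.9929 × 0.9909 × 0.9855 = 0.969599.

0.9696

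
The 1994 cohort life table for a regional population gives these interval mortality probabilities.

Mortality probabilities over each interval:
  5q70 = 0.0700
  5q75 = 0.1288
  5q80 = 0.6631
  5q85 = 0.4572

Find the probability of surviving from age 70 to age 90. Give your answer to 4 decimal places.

20p70 = (1 − 0.0700) × (1 − 0.1288) × (1 − 0.6631) × (1 − 0.4572).
= 0.9300 × 0.8712 × 0.3369 × 0.5428 = 0.148164.

0.1482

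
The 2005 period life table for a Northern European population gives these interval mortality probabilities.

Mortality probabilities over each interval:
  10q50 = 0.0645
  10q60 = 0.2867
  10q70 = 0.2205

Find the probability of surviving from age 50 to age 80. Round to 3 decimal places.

0.520

Survival from 50 to 80 is the product of surviving each interval: (1 − 0.0645) × (1 − 0.2867) × (1 − 0.2205).
= 0.9355 × 0.7133 × 0.7795 = 0.520154.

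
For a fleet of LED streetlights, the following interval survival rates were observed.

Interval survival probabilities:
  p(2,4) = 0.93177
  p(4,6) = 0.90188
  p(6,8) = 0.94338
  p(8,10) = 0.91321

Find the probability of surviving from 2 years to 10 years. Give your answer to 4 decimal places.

The overall survival probability is 0.93177 × 0.90188 × 0.94338 × 0.91321.
= 0.723960.

0.7240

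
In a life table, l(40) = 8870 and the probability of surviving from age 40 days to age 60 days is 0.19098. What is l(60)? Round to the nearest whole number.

l(60) = l(40) × p = 8870 × 0.19098 = 1694.

1694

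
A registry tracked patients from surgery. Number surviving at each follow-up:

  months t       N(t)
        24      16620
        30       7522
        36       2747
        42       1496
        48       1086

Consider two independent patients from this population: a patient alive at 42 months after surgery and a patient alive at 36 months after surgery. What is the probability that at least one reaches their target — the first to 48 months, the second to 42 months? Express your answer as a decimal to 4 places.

p₁ = N(48)/N(42) = 1086/1496 = 0.725936; p₂ = N(42)/N(36) = 1496/2747 = 0.544594.
P(at least one) = 1 − (1−p₁)(1−p₂) = 1 − 0.274064 × 0.455406 = 0.875190.

0.8752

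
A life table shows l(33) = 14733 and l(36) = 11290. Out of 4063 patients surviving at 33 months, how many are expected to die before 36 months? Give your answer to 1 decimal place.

949.5

The relevant probability is 1 − 11290/14733 = 0.233693.
Expected number = 4063 × 0.233693 = 949.5.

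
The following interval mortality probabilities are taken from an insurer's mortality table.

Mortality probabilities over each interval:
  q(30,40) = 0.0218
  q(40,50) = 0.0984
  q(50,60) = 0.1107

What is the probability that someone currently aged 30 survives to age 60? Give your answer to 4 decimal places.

0.7843

The overall survival probability is (1 − 0.0218) × (1 − 0.0984) × (1 − 0.1107).
= 0.9782 × 0.9016 × 0.8893 = 0.784314.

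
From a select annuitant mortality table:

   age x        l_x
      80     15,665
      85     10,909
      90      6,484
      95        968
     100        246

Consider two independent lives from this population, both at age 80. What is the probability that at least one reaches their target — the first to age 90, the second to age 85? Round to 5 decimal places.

p₁ = l_90/l_80 = 6,484/15,665 = 0.413916; p₂ = l_85/l_80 = 10,909/15,665 = 0.696393.
P(at least one) = 1 − (1−p₁)(1−p₂) = 1 − 0.586084 × 0.303607 = 0.822061.

0.82206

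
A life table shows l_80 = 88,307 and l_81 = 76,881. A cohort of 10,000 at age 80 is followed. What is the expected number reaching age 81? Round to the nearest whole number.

The relevant probability is 76,881/88,307 = 0.870610.
Expected number = 10,000 × 0.870610 = 8706.

8706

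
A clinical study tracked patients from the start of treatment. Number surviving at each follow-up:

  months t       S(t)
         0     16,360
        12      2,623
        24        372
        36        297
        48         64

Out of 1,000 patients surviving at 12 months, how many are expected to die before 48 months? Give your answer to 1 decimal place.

975.6

The relevant probability is 1 − 64/2,623 = 0.975600.
Expected number = 1,000 × 0.975600 = 975.6.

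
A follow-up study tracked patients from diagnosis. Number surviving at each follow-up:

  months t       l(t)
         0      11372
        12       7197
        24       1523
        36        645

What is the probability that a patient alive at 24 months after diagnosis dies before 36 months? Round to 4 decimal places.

P(die before 36 | alive at 24) = 1 − l(36)/l(24) = 1 − 645/1523 = (878)/1523 = 0.576494.

0.5765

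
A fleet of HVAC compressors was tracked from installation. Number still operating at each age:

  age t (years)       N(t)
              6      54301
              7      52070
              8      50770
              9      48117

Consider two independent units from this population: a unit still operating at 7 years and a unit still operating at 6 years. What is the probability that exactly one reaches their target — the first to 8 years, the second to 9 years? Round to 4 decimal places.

p₁ = N(8)/N(7) = 50770/52070 = 0.975034; p₂ = N(9)/N(6) = 48117/54301 = 0.886116.
P(exactly one) = p₁(1−p₂) + (1−p₁)p₂ = 0.111041 + 0.022123 = 0.133164.

0.1332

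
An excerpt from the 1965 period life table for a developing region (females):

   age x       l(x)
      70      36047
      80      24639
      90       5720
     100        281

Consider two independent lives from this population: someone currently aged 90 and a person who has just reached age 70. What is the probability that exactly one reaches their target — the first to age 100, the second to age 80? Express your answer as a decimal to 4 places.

0.6655

p₁ = l(100)/l(90) = 281/5720 = 0.049126; p₂ = l(80)/l(70) = 24639/36047 = 0.683524.
P(exactly one) = p₁(1−p₂) + (1−p₁)p₂ = 0.015547 + 0.649945 = 0.665492.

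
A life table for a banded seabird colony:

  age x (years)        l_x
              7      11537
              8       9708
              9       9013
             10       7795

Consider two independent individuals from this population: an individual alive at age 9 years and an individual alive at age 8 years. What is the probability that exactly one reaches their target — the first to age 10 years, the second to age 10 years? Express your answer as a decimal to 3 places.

0.279

p₁ = l_10/l_9 = 7795/9013 = 0.864862; p₂ = l_10/l_8 = 7795/9708 = 0.802946.
P(exactly one) = p₁(1−p₂) + (1−p₁)p₂ = 0.170425 + 0.108509 = 0.278933.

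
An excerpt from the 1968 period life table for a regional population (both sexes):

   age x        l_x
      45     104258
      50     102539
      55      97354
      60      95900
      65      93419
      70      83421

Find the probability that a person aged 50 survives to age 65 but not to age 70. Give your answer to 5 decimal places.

We want 15|5q50 = (l_65 − l_70)/l_50.
This is the probability of reaching 65 but not 70, conditional on being alive at 50: (l_65 − l_70) / l_50.
= (93419 − 83421) / 102539 = 9998 / 102539 = 0.097504.

0.09750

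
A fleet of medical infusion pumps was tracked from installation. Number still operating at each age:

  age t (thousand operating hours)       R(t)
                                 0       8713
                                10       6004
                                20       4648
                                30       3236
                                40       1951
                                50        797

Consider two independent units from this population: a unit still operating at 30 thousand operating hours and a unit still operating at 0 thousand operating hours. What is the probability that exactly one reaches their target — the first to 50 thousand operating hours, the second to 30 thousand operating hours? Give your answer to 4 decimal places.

p₁ = R(50)/R(30) = 797/3236 = 0.246292; p₂ = R(30)/R(0) = 3236/8713 = 0.371399.
P(exactly one) = p₁(1−p₂) + (1−p₁)p₂ = 0.154819 + 0.279926 = 0.434746.

0.4347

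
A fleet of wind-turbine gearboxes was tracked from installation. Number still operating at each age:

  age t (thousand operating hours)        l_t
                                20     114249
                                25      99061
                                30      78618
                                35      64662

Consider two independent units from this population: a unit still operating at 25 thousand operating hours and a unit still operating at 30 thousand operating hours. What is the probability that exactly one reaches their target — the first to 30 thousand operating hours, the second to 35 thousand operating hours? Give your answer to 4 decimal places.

0.3106

p₁ = l_30/l_25 = 78618/99061 = 0.793632; p₂ = l_35/l_30 = 64662/78618 = 0.822483.
P(exactly one) = p₁(1−p₂) + (1−p₁)p₂ = 0.140883 + 0.169734 = 0.310617.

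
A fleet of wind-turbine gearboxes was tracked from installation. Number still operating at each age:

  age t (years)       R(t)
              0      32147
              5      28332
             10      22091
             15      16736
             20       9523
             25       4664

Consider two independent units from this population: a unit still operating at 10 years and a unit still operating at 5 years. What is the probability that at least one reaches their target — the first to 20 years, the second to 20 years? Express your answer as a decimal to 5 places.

p₁ = R(20)/R(10) = 9523/22091 = 0.431081; p₂ = R(20)/R(5) = 9523/28332 = 0.336122.
P(at least one) = 1 − (1−p₁)(1−p₂) = 1 − 0.568919 × 0.663878 = 0.622307.

0.62231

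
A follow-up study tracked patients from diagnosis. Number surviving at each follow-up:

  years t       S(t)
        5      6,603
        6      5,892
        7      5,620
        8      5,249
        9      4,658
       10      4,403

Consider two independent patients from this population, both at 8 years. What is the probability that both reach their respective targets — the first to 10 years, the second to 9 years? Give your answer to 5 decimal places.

0.74438

p₁ = S(10)/S(8) = 4,403/5,249 = 0.838826; p₂ = S(9)/S(8) = 4,658/5,249 = 0.887407.
P(both) = p₁ × p₂ = 0.838826 × 0.887407 = 0.744380.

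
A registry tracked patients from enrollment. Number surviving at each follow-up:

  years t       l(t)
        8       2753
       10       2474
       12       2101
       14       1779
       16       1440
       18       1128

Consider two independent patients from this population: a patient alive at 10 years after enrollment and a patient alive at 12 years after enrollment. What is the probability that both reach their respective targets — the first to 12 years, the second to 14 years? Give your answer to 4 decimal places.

p₁ = l(12)/l(10) = 2101/2474 = 0.849232; p₂ = l(14)/l(12) = 1779/2101 = 0.846740.
P(both) = p₁ × p₂ = 0.849232 × 0.846740 = 0.719079.

0.7191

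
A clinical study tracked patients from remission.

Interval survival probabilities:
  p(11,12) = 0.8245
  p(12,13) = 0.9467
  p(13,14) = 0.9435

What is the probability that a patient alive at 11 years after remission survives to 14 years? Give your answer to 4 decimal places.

The overall survival probability is 0.8245 × 0.9467 × 0.9435.
= 0.736453.

0.7365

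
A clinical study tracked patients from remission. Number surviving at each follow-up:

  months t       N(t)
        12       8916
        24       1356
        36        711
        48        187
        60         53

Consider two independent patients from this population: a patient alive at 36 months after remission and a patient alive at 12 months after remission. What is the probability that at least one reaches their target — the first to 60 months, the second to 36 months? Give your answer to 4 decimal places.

p₁ = N(60)/N(36) = 53/711 = 0.074543; p₂ = N(36)/N(12) = 711/8916 = 0.079744.
P(at least one) = 1 − (1−p₁)(1−p₂) = 1 − 0.925457 × 0.920256 = 0.148343.

0.1483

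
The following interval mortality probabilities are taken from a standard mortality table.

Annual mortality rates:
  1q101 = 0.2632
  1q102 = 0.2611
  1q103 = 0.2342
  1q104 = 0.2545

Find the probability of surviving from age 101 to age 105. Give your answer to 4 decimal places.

Survival from 101 to 105 is the product of surviving each interval: (1 − 0.2632) × (1 − 0.2611) × (1 − 0.2342) × (1 − 0.2545).
= 0.7368 × 0.7389 × 0.7658 × 0.7455 = 0.310812.

0.3108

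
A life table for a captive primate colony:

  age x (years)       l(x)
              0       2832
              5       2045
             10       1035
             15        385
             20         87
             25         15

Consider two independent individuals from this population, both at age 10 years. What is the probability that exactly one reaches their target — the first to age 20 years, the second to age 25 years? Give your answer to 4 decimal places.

0.0961

p₁ = l(20)/l(10) = 87/1035 = 0.084058; p₂ = l(25)/l(10) = 15/1035 = 0.014493.
P(exactly one) = p₁(1−p₂) + (1−p₁)p₂ = 0.082840 + 0.013275 = 0.096114.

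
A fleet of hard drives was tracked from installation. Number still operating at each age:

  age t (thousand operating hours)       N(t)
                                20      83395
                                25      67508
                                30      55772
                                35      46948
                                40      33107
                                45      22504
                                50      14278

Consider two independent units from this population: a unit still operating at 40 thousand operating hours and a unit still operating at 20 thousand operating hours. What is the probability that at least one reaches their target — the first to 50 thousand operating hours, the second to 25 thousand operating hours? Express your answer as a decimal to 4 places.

p₁ = N(50)/N(40) = 14278/33107 = 0.431268; p₂ = N(25)/N(20) = 67508/83395 = 0.809497.
P(at least one) = 1 − (1−p₁)(1−p₂) = 1 − 0.568732 × 0.190503 = 0.891655.

0.8917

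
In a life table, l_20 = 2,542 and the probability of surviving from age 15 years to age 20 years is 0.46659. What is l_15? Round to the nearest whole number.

5448

l_15 = l_20 / p = 2,542 / 0.46659 = 5448.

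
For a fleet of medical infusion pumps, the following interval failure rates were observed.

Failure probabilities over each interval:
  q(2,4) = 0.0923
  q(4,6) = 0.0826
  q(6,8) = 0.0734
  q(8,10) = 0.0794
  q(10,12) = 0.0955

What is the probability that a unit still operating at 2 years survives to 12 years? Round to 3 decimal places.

0.642

Chaining the interval survival probabilities: (1 − 0.0923) × (1 − 0.0826) × (1 − 0.0734) × (1 − 0.0794) × (1 − 0.0955).
= 0.9077 × 0.9174 × 0.9266 × 0.9206 × 0.9045 = 0.642500.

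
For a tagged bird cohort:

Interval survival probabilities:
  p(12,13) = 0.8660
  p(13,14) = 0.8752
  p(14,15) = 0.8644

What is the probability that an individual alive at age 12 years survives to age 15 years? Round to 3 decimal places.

P(survive 12→15) = 0.8660 × 0.8752 × 0.8644.
= 0.655149.

0.655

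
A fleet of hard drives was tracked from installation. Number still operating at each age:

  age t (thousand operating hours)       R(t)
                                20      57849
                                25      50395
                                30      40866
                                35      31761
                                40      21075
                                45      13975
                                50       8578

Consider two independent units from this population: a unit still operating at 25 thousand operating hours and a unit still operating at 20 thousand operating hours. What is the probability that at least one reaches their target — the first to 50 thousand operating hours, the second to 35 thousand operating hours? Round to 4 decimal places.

p₁ = R(50)/R(25) = 8578/50395 = 0.170215; p₂ = R(35)/R(20) = 31761/57849 = 0.549033.
P(at least one) = 1 − (1−p₁)(1−p₂) = 1 − 0.829785 × 0.450967 = 0.625794.

0.6258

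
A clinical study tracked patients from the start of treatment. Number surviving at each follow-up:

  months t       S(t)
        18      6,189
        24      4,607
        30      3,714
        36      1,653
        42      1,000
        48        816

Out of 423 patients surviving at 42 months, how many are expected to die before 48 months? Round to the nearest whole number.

The relevant probability is 1 − 816/1,000 = 0.184000.
Expected number = 423 × 0.184000 = 78.

78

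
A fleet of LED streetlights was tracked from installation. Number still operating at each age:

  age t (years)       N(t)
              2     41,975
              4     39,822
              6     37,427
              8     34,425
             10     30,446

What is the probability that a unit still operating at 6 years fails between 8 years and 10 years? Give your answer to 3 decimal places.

0.106

This is the probability of reaching 8 but not 10, conditional on being operational at 6: (N(8) − N(10)) / N(6).
= (34,425 − 30,446) / 37,427 = 3,979 / 37,427 = 0.106314.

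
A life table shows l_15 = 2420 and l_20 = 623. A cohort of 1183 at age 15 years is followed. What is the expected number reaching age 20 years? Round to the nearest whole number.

305

The relevant probability is 623/2420 = 0.257438.
Expected number = 1183 × 0.257438 = 305.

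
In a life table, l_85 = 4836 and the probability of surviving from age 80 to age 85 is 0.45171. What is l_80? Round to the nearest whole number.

l_80 = l_85 / p = 4836 / 0.45171 = 10706.

10706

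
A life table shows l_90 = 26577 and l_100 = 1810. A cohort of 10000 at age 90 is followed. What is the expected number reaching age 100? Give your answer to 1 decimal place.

681.0

The relevant probability is 1810/26577 = 0.068104.
Expected number = 10000 × 0.068104 = 681.0.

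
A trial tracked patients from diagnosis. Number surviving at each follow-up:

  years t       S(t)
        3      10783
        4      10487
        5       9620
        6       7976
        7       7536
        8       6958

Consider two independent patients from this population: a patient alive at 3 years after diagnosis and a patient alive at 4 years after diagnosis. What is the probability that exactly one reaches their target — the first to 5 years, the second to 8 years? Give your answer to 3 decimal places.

0.372

p₁ = S(5)/S(3) = 9620/10783 = 0.892145; p₂ = S(8)/S(4) = 6958/10487 = 0.663488.
P(exactly one) = p₁(1−p₂) + (1−p₁)p₂ = 0.300217 + 0.071560 = 0.371778.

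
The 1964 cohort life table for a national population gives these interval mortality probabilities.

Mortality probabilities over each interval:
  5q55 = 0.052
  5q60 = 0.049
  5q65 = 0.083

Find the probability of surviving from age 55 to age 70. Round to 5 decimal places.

15p55 = (1 − 0.052) × (1 − 0.049) × (1 − 0.083).
= 0.948 × 0.951 × 0.917 = 0.826720.

0.82672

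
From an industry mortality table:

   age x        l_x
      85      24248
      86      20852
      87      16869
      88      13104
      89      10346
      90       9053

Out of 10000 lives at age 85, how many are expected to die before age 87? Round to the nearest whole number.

The relevant probability is 1 − 16869/24248 = 0.304314.
Expected number = 10000 × 0.304314 = 3043.

3043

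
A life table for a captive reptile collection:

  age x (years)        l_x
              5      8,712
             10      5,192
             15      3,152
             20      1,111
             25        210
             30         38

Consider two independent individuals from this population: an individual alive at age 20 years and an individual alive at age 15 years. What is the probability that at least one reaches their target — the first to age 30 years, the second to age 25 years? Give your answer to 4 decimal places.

0.0985

p₁ = l_30/l_20 = 38/1,111 = 0.034203; p₂ = l_25/l_15 = 210/3,152 = 0.066624.
P(at least one) = 1 − (1−p₁)(1−p₂) = 1 − 0.965797 × 0.933376 = 0.098548.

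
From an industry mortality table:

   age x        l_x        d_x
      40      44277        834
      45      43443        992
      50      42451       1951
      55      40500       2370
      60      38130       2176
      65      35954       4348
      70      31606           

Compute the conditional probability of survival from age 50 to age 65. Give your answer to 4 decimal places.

0.8470

We want 15p50 = l_65/l_50.
The conditional survival probability is l_65/l_50 = 35954/42451 = 0.846953.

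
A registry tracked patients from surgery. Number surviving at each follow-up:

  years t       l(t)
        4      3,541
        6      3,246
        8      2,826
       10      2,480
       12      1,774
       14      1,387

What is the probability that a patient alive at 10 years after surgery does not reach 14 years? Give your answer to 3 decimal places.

0.441

P(die before 14 | alive at 10) = 1 − l(14)/l(10) = 1 − 1,387/2,480 = (1,093)/2,480 = 0.440726.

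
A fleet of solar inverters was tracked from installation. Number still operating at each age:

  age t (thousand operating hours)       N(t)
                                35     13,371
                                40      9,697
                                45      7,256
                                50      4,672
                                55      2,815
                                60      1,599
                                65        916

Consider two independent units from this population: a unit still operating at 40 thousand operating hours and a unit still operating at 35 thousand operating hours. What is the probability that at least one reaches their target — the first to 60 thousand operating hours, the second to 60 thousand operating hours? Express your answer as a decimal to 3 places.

p₁ = N(60)/N(40) = 1,599/9,697 = 0.164896; p₂ = N(60)/N(35) = 1,599/13,371 = 0.119587.
P(at least one) = 1 − (1−p₁)(1−p₂) = 1 − 0.835104 × 0.880413 = 0.264764.

0.265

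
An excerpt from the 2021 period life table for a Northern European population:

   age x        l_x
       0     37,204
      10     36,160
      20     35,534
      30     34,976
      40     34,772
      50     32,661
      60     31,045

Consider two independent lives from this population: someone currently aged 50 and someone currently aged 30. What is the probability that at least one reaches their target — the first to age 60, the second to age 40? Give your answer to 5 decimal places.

p₁ = l_60/l_50 = 31,045/32,661 = 0.950522; p₂ = l_40/l_30 = 34,772/34,976 = 0.994167.
P(at least one) = 1 − (1−p₁)(1−p₂) = 1 − 0.049478 × 0.005833 = 0.999711.

0.99971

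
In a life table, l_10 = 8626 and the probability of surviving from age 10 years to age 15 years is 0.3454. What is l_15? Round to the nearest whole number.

l_15 = l_10 × p = 8626 × 0.3454 = 2979.

2979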